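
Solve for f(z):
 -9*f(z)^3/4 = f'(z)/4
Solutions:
 f(z) = -sqrt(2)*sqrt(-1/(C1 - 9*z))/2
 f(z) = sqrt(2)*sqrt(-1/(C1 - 9*z))/2


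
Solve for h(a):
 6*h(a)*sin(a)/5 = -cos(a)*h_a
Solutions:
 h(a) = C1*cos(a)^(6/5)


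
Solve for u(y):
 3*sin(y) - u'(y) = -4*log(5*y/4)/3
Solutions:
 u(y) = C1 + 4*y*log(y)/3 - 3*y*log(2) - 4*y/3 + y*log(10)/3 + y*log(5) - 3*cos(y)


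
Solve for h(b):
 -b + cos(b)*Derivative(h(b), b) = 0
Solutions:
 h(b) = C1 + Integral(b/cos(b), b)


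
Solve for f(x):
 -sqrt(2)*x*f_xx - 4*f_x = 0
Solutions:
 f(x) = C1 + C2*x^(1 - 2*sqrt(2))


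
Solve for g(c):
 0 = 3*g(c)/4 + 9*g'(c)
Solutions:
 g(c) = C1*exp(-c/12)


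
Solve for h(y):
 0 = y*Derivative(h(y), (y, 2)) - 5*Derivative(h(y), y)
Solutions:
 h(y) = C1 + C2*y^6


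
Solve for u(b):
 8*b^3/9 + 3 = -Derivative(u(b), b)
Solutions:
 u(b) = C1 - 2*b^4/9 - 3*b


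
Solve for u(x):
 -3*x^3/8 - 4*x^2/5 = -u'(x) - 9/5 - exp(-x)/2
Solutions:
 u(x) = C1 + 3*x^4/32 + 4*x^3/15 - 9*x/5 + exp(-x)/2


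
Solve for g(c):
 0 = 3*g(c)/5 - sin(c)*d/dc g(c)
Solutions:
 g(c) = C1*(cos(c) - 1)^(3/10)/(cos(c) + 1)^(3/10)


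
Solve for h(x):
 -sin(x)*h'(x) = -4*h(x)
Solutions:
 h(x) = C1*(cos(x)^2 - 2*cos(x) + 1)/(cos(x)^2 + 2*cos(x) + 1)


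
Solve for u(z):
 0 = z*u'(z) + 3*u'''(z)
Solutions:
 u(z) = C1 + Integral(C2*airyai(-3^(2/3)*z/3) + C3*airybi(-3^(2/3)*z/3), z)


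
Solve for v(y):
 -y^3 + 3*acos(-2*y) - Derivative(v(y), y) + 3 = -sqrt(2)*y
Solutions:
 v(y) = C1 - y^4/4 + sqrt(2)*y^2/2 + 3*y*acos(-2*y) + 3*y + 3*sqrt(1 - 4*y^2)/2


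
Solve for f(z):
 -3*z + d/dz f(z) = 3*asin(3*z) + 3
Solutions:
 f(z) = C1 + 3*z^2/2 + 3*z*asin(3*z) + 3*z + sqrt(1 - 9*z^2)


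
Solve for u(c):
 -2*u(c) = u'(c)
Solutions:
 u(c) = C1*exp(-2*c)


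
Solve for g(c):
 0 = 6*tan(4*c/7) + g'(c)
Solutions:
 g(c) = C1 + 21*log(cos(4*c/7))/2


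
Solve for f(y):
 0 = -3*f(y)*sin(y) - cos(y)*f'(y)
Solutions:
 f(y) = C1*cos(y)^3


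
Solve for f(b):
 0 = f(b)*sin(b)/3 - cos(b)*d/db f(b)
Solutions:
 f(b) = C1/cos(b)^(1/3)


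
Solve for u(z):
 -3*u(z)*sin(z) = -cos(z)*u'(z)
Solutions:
 u(z) = C1/cos(z)^3


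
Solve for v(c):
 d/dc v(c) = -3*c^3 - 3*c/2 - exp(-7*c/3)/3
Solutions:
 v(c) = C1 - 3*c^4/4 - 3*c^2/4 + exp(-7*c/3)/7


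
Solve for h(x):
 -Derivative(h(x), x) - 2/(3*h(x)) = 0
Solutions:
 h(x) = -sqrt(C1 - 12*x)/3
 h(x) = sqrt(C1 - 12*x)/3


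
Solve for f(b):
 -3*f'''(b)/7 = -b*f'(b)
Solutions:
 f(b) = C1 + Integral(C2*airyai(3^(2/3)*7^(1/3)*b/3) + C3*airybi(3^(2/3)*7^(1/3)*b/3), b)


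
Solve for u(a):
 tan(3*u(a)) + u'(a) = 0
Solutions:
 u(a) = -asin(C1*exp(-3*a))/3 + pi/3
 u(a) = asin(C1*exp(-3*a))/3


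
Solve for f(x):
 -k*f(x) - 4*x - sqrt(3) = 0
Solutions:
 f(x) = (-4*x - sqrt(3))/k


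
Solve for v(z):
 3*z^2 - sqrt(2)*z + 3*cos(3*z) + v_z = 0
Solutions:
 v(z) = C1 - z^3 + sqrt(2)*z^2/2 - sin(3*z)


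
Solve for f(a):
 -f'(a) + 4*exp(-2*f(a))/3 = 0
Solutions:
 f(a) = log(-sqrt(C1 + 24*a)) - log(3)
 f(a) = log(C1 + 24*a)/2 - log(3)


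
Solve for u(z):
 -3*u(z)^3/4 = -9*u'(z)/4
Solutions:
 u(z) = -sqrt(6)*sqrt(-1/(C1 + z))/2
 u(z) = sqrt(6)*sqrt(-1/(C1 + z))/2


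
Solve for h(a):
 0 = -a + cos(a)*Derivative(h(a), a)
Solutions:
 h(a) = C1 + Integral(a/cos(a), a)


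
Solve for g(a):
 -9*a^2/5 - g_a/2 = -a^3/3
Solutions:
 g(a) = C1 + a^4/6 - 6*a^3/5


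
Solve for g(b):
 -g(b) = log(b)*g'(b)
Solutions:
 g(b) = C1*exp(-li(b))


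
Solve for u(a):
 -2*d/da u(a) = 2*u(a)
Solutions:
 u(a) = C1*exp(-a)


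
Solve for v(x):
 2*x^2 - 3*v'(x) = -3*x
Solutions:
 v(x) = C1 + 2*x^3/9 + x^2/2


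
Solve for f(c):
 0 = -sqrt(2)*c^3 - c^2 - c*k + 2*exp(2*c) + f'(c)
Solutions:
 f(c) = C1 + sqrt(2)*c^4/4 + c^3/3 + c^2*k/2 - exp(2*c)


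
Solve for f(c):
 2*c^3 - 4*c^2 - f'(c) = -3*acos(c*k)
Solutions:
 f(c) = C1 + c^4/2 - 4*c^3/3 + 3*Piecewise((c*acos(c*k) - sqrt(-c^2*k^2 + 1)/k, Ne(k, 0)), (pi*c/2, True))


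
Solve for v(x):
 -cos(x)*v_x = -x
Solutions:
 v(x) = C1 + Integral(x/cos(x), x)


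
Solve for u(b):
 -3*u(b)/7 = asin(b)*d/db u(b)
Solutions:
 u(b) = C1*exp(-3*Integral(1/asin(b), b)/7)


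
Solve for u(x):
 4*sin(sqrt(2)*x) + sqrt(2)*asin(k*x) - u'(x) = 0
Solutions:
 u(x) = C1 + sqrt(2)*Piecewise((x*asin(k*x) + sqrt(-k^2*x^2 + 1)/k, Ne(k, 0)), (0, True)) - 2*sqrt(2)*cos(sqrt(2)*x)


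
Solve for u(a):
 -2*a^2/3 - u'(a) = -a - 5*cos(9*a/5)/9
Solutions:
 u(a) = C1 - 2*a^3/9 + a^2/2 + 25*sin(9*a/5)/81


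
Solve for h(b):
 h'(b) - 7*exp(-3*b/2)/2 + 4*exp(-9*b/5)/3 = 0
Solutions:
 h(b) = C1 - 7*exp(-3*b/2)/3 + 20*exp(-9*b/5)/27


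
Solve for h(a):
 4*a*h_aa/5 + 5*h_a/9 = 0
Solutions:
 h(a) = C1 + C2*a^(11/36)


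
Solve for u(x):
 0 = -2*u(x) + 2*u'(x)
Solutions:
 u(x) = C1*exp(x)


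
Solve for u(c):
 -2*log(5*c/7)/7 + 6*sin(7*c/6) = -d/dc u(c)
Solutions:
 u(c) = C1 + 2*c*log(c)/7 - 2*c*log(7)/7 - 2*c/7 + 2*c*log(5)/7 + 36*cos(7*c/6)/7


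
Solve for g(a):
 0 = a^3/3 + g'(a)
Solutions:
 g(a) = C1 - a^4/12


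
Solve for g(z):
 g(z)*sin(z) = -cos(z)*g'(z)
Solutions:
 g(z) = C1*cos(z)


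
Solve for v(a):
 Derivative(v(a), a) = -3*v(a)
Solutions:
 v(a) = C1*exp(-3*a)


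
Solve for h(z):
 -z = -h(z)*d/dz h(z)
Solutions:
 h(z) = -sqrt(C1 + z^2)
 h(z) = sqrt(C1 + z^2)


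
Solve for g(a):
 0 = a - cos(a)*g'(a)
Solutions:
 g(a) = C1 + Integral(a/cos(a), a)


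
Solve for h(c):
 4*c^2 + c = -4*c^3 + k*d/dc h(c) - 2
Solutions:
 h(c) = C1 + c^4/k + 4*c^3/(3*k) + c^2/(2*k) + 2*c/k


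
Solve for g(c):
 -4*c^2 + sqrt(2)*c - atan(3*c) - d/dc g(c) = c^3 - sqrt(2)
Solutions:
 g(c) = C1 - c^4/4 - 4*c^3/3 + sqrt(2)*c^2/2 - c*atan(3*c) + sqrt(2)*c + log(9*c^2 + 1)/6


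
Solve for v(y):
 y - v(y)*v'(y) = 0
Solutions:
 v(y) = -sqrt(C1 + y^2)
 v(y) = sqrt(C1 + y^2)


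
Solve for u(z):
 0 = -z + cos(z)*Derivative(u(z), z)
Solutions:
 u(z) = C1 + Integral(z/cos(z), z)


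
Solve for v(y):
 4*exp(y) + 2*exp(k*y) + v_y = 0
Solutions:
 v(y) = C1 - 4*exp(y) - 2*exp(k*y)/k


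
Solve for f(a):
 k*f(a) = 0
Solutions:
 f(a) = 0


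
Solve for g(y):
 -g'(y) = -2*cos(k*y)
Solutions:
 g(y) = C1 + 2*sin(k*y)/k


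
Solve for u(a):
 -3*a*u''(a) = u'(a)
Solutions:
 u(a) = C1 + C2*a^(2/3)


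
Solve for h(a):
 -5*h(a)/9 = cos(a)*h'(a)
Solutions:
 h(a) = C1*(sin(a) - 1)^(5/18)/(sin(a) + 1)^(5/18)


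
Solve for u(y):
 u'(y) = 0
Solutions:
 u(y) = C1


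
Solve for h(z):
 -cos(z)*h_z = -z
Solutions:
 h(z) = C1 + Integral(z/cos(z), z)


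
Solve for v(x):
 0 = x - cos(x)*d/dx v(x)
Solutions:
 v(x) = C1 + Integral(x/cos(x), x)


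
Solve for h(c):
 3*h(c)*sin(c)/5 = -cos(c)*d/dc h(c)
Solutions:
 h(c) = C1*cos(c)^(3/5)


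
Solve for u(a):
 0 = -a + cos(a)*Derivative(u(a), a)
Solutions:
 u(a) = C1 + Integral(a/cos(a), a)


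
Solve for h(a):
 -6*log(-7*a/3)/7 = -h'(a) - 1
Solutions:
 h(a) = C1 + 6*a*log(-a)/7 + a*(-13 - 6*log(3) + 6*log(7))/7


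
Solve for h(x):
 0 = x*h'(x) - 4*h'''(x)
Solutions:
 h(x) = C1 + Integral(C2*airyai(2^(1/3)*x/2) + C3*airybi(2^(1/3)*x/2), x)


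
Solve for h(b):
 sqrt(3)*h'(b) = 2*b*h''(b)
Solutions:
 h(b) = C1 + C2*b^(sqrt(3)/2 + 1)


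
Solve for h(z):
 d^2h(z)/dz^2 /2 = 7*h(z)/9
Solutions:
 h(z) = C1*exp(-sqrt(14)*z/3) + C2*exp(sqrt(14)*z/3)


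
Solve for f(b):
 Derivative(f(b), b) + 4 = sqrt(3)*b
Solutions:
 f(b) = C1 + sqrt(3)*b^2/2 - 4*b


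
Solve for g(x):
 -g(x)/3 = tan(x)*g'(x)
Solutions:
 g(x) = C1/sin(x)^(1/3)


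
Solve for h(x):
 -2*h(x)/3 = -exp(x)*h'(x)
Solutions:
 h(x) = C1*exp(-2*exp(-x)/3)


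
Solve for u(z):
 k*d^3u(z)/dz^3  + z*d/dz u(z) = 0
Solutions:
 u(z) = C1 + Integral(C2*airyai(z*(-1/k)^(1/3)) + C3*airybi(z*(-1/k)^(1/3)), z)


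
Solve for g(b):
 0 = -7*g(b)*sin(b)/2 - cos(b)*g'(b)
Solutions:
 g(b) = C1*cos(b)^(7/2)


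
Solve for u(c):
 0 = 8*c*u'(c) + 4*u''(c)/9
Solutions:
 u(c) = C1 + C2*erf(3*c)


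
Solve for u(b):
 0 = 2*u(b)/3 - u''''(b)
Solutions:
 u(b) = C1*exp(-2^(1/4)*3^(3/4)*b/3) + C2*exp(2^(1/4)*3^(3/4)*b/3) + C3*sin(2^(1/4)*3^(3/4)*b/3) + C4*cos(2^(1/4)*3^(3/4)*b/3)


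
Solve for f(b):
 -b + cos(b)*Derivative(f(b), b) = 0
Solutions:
 f(b) = C1 + Integral(b/cos(b), b)


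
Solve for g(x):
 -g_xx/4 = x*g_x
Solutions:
 g(x) = C1 + C2*erf(sqrt(2)*x)


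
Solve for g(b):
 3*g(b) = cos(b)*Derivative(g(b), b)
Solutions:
 g(b) = C1*(sin(b) + 1)^(3/2)/(sin(b) - 1)^(3/2)


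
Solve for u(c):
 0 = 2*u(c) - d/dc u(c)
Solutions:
 u(c) = C1*exp(2*c)


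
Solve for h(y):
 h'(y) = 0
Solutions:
 h(y) = C1


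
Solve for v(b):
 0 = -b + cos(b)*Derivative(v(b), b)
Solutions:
 v(b) = C1 + Integral(b/cos(b), b)


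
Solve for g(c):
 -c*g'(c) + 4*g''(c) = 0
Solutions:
 g(c) = C1 + C2*erfi(sqrt(2)*c/4)


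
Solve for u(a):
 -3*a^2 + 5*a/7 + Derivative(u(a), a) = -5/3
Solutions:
 u(a) = C1 + a^3 - 5*a^2/14 - 5*a/3


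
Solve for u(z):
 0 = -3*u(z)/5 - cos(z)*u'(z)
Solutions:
 u(z) = C1*(sin(z) - 1)^(3/10)/(sin(z) + 1)^(3/10)


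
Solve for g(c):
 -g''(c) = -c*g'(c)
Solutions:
 g(c) = C1 + C2*erfi(sqrt(2)*c/2)


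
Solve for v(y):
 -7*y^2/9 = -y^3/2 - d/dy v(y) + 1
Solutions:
 v(y) = C1 - y^4/8 + 7*y^3/27 + y


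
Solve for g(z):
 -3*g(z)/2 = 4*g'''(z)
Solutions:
 g(z) = C3*exp(-3^(1/3)*z/2) + (C1*sin(3^(5/6)*z/4) + C2*cos(3^(5/6)*z/4))*exp(3^(1/3)*z/4)


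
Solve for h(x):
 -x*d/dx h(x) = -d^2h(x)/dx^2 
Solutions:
 h(x) = C1 + C2*erfi(sqrt(2)*x/2)


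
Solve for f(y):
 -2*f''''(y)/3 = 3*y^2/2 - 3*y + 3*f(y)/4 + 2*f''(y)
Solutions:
 f(y) = C1*sin(sqrt(3)*y*sqrt(2 - sqrt(2))/2) + C2*sin(sqrt(3)*y*sqrt(sqrt(2) + 2)/2) + C3*cos(sqrt(3)*y*sqrt(2 - sqrt(2))/2) + C4*cos(sqrt(3)*y*sqrt(sqrt(2) + 2)/2) - 2*y^2 + 4*y + 32/3


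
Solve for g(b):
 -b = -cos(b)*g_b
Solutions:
 g(b) = C1 + Integral(b/cos(b), b)


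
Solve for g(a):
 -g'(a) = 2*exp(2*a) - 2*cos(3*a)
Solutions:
 g(a) = C1 - exp(2*a) + 2*sin(3*a)/3


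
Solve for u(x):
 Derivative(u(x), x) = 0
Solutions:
 u(x) = C1


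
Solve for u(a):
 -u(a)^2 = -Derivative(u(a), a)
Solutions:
 u(a) = -1/(C1 + a)


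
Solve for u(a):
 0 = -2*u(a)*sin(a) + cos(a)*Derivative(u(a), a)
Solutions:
 u(a) = C1/cos(a)^2


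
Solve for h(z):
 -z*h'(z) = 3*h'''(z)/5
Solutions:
 h(z) = C1 + Integral(C2*airyai(-3^(2/3)*5^(1/3)*z/3) + C3*airybi(-3^(2/3)*5^(1/3)*z/3), z)


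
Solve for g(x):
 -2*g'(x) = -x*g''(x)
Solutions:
 g(x) = C1 + C2*x^3


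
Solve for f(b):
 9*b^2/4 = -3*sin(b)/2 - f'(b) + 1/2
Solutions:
 f(b) = C1 - 3*b^3/4 + b/2 + 3*cos(b)/2


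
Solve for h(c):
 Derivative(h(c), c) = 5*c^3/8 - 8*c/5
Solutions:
 h(c) = C1 + 5*c^4/32 - 4*c^2/5


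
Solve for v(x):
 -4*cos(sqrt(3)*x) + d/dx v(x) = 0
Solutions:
 v(x) = C1 + 4*sqrt(3)*sin(sqrt(3)*x)/3


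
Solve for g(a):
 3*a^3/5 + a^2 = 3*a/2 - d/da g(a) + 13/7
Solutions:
 g(a) = C1 - 3*a^4/20 - a^3/3 + 3*a^2/4 + 13*a/7


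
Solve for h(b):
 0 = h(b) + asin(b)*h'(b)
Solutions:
 h(b) = C1*exp(-Integral(1/asin(b), b))


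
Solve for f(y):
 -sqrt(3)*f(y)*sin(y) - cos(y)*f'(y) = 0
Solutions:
 f(y) = C1*cos(y)^(sqrt(3))


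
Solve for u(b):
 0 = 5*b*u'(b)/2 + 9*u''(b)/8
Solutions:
 u(b) = C1 + C2*erf(sqrt(10)*b/3)


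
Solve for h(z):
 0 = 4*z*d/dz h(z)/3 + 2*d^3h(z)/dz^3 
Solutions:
 h(z) = C1 + Integral(C2*airyai(-2^(1/3)*3^(2/3)*z/3) + C3*airybi(-2^(1/3)*3^(2/3)*z/3), z)


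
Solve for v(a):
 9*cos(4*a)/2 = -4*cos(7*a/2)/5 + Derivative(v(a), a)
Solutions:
 v(a) = C1 + 8*sin(7*a/2)/35 + 9*sin(4*a)/8


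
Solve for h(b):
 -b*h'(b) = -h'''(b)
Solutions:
 h(b) = C1 + Integral(C2*airyai(b) + C3*airybi(b), b)


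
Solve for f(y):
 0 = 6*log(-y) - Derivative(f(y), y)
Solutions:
 f(y) = C1 + 6*y*log(-y) - 6*y


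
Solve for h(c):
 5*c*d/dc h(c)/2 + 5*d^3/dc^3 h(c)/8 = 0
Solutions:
 h(c) = C1 + Integral(C2*airyai(-2^(2/3)*c) + C3*airybi(-2^(2/3)*c), c)


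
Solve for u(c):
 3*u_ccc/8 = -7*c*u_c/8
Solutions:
 u(c) = C1 + Integral(C2*airyai(-3^(2/3)*7^(1/3)*c/3) + C3*airybi(-3^(2/3)*7^(1/3)*c/3), c)


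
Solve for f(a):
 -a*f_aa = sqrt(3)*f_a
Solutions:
 f(a) = C1 + C2*a^(1 - sqrt(3))


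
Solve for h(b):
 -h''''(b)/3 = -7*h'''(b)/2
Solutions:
 h(b) = C1 + C2*b + C3*b^2 + C4*exp(21*b/2)


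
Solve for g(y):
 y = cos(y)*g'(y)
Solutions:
 g(y) = C1 + Integral(y/cos(y), y)


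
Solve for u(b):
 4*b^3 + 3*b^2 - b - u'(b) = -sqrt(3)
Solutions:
 u(b) = C1 + b^4 + b^3 - b^2/2 + sqrt(3)*b


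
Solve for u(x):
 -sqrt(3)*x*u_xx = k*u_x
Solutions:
 u(x) = C1 + x^(-sqrt(3)*re(k)/3 + 1)*(C2*sin(sqrt(3)*log(x)*Abs(im(k))/3) + C3*cos(sqrt(3)*log(x)*im(k)/3))


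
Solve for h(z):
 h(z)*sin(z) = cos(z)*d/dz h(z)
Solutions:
 h(z) = C1/cos(z)


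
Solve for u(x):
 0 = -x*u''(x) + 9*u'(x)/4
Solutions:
 u(x) = C1 + C2*x^(13/4)


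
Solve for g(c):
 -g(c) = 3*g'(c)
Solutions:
 g(c) = C1*exp(-c/3)


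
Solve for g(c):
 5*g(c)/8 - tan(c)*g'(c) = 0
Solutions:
 g(c) = C1*sin(c)^(5/8)


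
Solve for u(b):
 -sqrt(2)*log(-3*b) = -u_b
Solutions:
 u(b) = C1 + sqrt(2)*b*log(-b) + sqrt(2)*b*(-1 + log(3))


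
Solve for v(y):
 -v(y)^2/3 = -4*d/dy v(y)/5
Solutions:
 v(y) = -12/(C1 + 5*y)


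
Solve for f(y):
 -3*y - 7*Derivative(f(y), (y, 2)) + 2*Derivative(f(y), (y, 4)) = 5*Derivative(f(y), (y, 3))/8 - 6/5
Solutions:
 f(y) = C1 + C2*y + C3*exp(y*(5 - 3*sqrt(401))/32) + C4*exp(y*(5 + 3*sqrt(401))/32) - y^3/14 + 411*y^2/3920


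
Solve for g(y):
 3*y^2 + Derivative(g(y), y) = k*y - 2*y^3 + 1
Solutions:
 g(y) = C1 + k*y^2/2 - y^4/2 - y^3 + y


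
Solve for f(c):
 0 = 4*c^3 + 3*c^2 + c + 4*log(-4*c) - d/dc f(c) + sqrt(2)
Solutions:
 f(c) = C1 + c^4 + c^3 + c^2/2 + 4*c*log(-c) + c*(-4 + sqrt(2) + 8*log(2))


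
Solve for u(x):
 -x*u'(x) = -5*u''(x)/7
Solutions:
 u(x) = C1 + C2*erfi(sqrt(70)*x/10)


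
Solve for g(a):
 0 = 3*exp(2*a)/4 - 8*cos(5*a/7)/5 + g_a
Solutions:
 g(a) = C1 - 3*exp(2*a)/8 + 56*sin(5*a/7)/25


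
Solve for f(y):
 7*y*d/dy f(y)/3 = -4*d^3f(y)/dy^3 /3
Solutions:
 f(y) = C1 + Integral(C2*airyai(-14^(1/3)*y/2) + C3*airybi(-14^(1/3)*y/2), y)


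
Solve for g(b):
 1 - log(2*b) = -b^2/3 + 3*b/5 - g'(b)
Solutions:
 g(b) = C1 - b^3/9 + 3*b^2/10 + b*log(b) - 2*b + b*log(2)


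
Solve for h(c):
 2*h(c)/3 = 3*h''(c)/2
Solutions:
 h(c) = C1*exp(-2*c/3) + C2*exp(2*c/3)


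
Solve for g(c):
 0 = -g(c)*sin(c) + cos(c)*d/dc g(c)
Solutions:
 g(c) = C1/cos(c)


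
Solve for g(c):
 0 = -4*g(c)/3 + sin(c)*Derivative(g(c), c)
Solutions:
 g(c) = C1*(cos(c) - 1)^(2/3)/(cos(c) + 1)^(2/3)


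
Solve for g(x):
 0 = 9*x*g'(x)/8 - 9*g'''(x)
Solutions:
 g(x) = C1 + Integral(C2*airyai(x/2) + C3*airybi(x/2), x)


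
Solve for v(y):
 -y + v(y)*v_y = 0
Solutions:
 v(y) = -sqrt(C1 + y^2)
 v(y) = sqrt(C1 + y^2)


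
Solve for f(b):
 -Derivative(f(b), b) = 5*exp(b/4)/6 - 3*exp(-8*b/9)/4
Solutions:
 f(b) = C1 - 10*exp(b/4)/3 - 27*exp(-8*b/9)/32


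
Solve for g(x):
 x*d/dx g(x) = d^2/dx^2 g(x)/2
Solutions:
 g(x) = C1 + C2*erfi(x)


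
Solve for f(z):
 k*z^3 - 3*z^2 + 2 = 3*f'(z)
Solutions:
 f(z) = C1 + k*z^4/12 - z^3/3 + 2*z/3


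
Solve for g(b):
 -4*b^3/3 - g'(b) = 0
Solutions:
 g(b) = C1 - b^4/3


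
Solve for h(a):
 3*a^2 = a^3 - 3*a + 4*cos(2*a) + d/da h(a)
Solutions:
 h(a) = C1 - a^4/4 + a^3 + 3*a^2/2 - 2*sin(2*a)


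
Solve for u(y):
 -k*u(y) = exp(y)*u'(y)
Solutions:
 u(y) = C1*exp(k*exp(-y))


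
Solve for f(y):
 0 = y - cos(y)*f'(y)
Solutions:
 f(y) = C1 + Integral(y/cos(y), y)


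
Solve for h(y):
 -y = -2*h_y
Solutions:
 h(y) = C1 + y^2/4


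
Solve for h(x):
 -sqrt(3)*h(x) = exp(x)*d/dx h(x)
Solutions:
 h(x) = C1*exp(sqrt(3)*exp(-x))


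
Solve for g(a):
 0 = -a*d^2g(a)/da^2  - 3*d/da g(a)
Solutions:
 g(a) = C1 + C2/a^2


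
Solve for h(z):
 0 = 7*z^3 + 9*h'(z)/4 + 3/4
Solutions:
 h(z) = C1 - 7*z^4/9 - z/3


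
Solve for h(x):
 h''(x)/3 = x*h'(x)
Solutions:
 h(x) = C1 + C2*erfi(sqrt(6)*x/2)


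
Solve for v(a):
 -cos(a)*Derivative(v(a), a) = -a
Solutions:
 v(a) = C1 + Integral(a/cos(a), a)


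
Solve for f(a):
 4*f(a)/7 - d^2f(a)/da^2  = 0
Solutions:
 f(a) = C1*exp(-2*sqrt(7)*a/7) + C2*exp(2*sqrt(7)*a/7)


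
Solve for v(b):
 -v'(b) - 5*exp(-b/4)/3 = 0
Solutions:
 v(b) = C1 + 20*exp(-b/4)/3


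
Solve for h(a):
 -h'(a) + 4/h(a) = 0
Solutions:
 h(a) = -sqrt(C1 + 8*a)
 h(a) = sqrt(C1 + 8*a)


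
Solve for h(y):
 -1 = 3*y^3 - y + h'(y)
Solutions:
 h(y) = C1 - 3*y^4/4 + y^2/2 - y


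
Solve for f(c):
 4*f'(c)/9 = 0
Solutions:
 f(c) = C1


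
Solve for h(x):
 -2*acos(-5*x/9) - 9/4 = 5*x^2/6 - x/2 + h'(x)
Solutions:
 h(x) = C1 - 5*x^3/18 + x^2/4 - 2*x*acos(-5*x/9) - 9*x/4 - 2*sqrt(81 - 25*x^2)/5


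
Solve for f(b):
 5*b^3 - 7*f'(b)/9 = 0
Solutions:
 f(b) = C1 + 45*b^4/28


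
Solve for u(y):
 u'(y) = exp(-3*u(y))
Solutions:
 u(y) = log(C1 + 3*y)/3
 u(y) = log((-3^(1/3) - 3^(5/6)*I)*(C1 + y)^(1/3)/2)
 u(y) = log((-3^(1/3) + 3^(5/6)*I)*(C1 + y)^(1/3)/2)


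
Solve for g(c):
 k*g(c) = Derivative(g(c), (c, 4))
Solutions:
 g(c) = C1*exp(-c*k^(1/4)) + C2*exp(c*k^(1/4)) + C3*exp(-I*c*k^(1/4)) + C4*exp(I*c*k^(1/4))


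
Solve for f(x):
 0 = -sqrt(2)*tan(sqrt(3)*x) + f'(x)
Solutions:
 f(x) = C1 - sqrt(6)*log(cos(sqrt(3)*x))/3


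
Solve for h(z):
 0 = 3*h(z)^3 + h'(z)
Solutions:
 h(z) = -sqrt(2)*sqrt(-1/(C1 - 3*z))/2
 h(z) = sqrt(2)*sqrt(-1/(C1 - 3*z))/2


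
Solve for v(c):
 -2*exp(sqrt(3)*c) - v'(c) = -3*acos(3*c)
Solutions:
 v(c) = C1 + 3*c*acos(3*c) - sqrt(1 - 9*c^2) - 2*sqrt(3)*exp(sqrt(3)*c)/3


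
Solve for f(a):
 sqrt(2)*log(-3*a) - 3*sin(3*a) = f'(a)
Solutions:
 f(a) = C1 + sqrt(2)*a*(log(-a) - 1) + sqrt(2)*a*log(3) + cos(3*a)


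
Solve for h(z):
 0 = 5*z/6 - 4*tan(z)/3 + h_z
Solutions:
 h(z) = C1 - 5*z^2/12 - 4*log(cos(z))/3


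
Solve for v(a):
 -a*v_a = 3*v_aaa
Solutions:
 v(a) = C1 + Integral(C2*airyai(-3^(2/3)*a/3) + C3*airybi(-3^(2/3)*a/3), a)


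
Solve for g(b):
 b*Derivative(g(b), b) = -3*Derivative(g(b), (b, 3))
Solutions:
 g(b) = C1 + Integral(C2*airyai(-3^(2/3)*b/3) + C3*airybi(-3^(2/3)*b/3), b)


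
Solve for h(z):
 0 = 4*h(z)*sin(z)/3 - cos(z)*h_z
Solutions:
 h(z) = C1/cos(z)^(4/3)


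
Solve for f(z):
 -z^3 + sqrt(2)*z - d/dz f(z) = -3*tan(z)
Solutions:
 f(z) = C1 - z^4/4 + sqrt(2)*z^2/2 - 3*log(cos(z))


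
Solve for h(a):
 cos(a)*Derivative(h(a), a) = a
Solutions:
 h(a) = C1 + Integral(a/cos(a), a)


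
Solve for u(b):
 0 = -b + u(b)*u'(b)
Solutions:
 u(b) = -sqrt(C1 + b^2)
 u(b) = sqrt(C1 + b^2)


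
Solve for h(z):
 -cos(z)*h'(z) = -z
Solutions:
 h(z) = C1 + Integral(z/cos(z), z)


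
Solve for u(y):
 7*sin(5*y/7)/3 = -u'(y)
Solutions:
 u(y) = C1 + 49*cos(5*y/7)/15


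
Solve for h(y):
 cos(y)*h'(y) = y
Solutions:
 h(y) = C1 + Integral(y/cos(y), y)


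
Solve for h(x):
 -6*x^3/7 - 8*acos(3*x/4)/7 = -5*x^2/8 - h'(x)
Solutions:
 h(x) = C1 + 3*x^4/14 - 5*x^3/24 + 8*x*acos(3*x/4)/7 - 8*sqrt(16 - 9*x^2)/21


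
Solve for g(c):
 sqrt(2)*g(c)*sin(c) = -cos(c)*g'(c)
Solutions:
 g(c) = C1*cos(c)^(sqrt(2))


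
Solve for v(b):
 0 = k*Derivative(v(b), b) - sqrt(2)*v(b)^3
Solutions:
 v(b) = -sqrt(2)*sqrt(-k/(C1*k + sqrt(2)*b))/2
 v(b) = sqrt(2)*sqrt(-k/(C1*k + sqrt(2)*b))/2


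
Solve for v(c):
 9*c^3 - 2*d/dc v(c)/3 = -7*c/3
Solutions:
 v(c) = C1 + 27*c^4/8 + 7*c^2/4


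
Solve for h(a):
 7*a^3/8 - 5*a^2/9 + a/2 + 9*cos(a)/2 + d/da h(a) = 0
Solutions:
 h(a) = C1 - 7*a^4/32 + 5*a^3/27 - a^2/4 - 9*sin(a)/2


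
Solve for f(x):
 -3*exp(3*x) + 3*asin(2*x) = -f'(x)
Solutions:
 f(x) = C1 - 3*x*asin(2*x) - 3*sqrt(1 - 4*x^2)/2 + exp(3*x)


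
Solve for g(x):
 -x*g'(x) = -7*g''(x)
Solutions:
 g(x) = C1 + C2*erfi(sqrt(14)*x/14)


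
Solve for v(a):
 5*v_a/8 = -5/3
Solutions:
 v(a) = C1 - 8*a/3


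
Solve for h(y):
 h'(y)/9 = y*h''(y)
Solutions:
 h(y) = C1 + C2*y^(10/9)


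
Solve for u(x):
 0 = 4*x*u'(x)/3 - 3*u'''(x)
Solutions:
 u(x) = C1 + Integral(C2*airyai(2^(2/3)*3^(1/3)*x/3) + C3*airybi(2^(2/3)*3^(1/3)*x/3), x)


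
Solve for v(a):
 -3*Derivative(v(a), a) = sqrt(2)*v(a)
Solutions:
 v(a) = C1*exp(-sqrt(2)*a/3)


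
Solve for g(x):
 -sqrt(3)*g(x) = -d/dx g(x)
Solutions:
 g(x) = C1*exp(sqrt(3)*x)


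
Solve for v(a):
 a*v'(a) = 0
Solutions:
 v(a) = C1


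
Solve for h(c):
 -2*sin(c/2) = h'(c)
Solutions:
 h(c) = C1 + 4*cos(c/2)


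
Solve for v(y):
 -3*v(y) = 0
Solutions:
 v(y) = 0


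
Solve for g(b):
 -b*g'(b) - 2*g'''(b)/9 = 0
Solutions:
 g(b) = C1 + Integral(C2*airyai(-6^(2/3)*b/2) + C3*airybi(-6^(2/3)*b/2), b)


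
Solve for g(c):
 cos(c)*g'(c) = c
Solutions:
 g(c) = C1 + Integral(c/cos(c), c)


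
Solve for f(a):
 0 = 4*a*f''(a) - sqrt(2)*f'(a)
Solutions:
 f(a) = C1 + C2*a^(sqrt(2)/4 + 1)


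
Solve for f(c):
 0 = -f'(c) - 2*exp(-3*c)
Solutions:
 f(c) = C1 + 2*exp(-3*c)/3


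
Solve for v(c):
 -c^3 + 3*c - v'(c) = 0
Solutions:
 v(c) = C1 - c^4/4 + 3*c^2/2


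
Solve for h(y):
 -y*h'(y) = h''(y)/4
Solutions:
 h(y) = C1 + C2*erf(sqrt(2)*y)


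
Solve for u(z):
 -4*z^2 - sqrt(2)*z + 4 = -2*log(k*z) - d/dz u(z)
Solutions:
 u(z) = C1 + 4*z^3/3 + sqrt(2)*z^2/2 - 2*z*log(k*z) - 2*z


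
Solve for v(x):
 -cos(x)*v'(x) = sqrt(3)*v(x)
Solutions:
 v(x) = C1*(sin(x) - 1)^(sqrt(3)/2)/(sin(x) + 1)^(sqrt(3)/2)


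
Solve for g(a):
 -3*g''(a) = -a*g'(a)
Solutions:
 g(a) = C1 + C2*erfi(sqrt(6)*a/6)


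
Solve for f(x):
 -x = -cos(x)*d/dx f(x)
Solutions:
 f(x) = C1 + Integral(x/cos(x), x)


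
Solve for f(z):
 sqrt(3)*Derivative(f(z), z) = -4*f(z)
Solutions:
 f(z) = C1*exp(-4*sqrt(3)*z/3)


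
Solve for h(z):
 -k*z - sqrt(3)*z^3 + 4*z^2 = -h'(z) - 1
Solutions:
 h(z) = C1 + k*z^2/2 + sqrt(3)*z^4/4 - 4*z^3/3 - z


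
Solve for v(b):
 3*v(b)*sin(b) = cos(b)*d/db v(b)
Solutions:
 v(b) = C1/cos(b)^3


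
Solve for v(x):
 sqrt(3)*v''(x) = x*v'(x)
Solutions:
 v(x) = C1 + C2*erfi(sqrt(2)*3^(3/4)*x/6)


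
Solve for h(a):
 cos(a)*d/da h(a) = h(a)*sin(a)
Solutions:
 h(a) = C1/cos(a)


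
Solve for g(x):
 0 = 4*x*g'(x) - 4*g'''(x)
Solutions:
 g(x) = C1 + Integral(C2*airyai(x) + C3*airybi(x), x)


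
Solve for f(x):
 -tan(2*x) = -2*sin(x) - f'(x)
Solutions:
 f(x) = C1 - log(cos(2*x))/2 + 2*cos(x)


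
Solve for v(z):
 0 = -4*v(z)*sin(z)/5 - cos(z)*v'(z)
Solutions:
 v(z) = C1*cos(z)^(4/5)


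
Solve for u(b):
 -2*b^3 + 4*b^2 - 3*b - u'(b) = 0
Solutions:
 u(b) = C1 - b^4/2 + 4*b^3/3 - 3*b^2/2


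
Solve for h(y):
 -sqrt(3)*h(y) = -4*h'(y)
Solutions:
 h(y) = C1*exp(sqrt(3)*y/4)


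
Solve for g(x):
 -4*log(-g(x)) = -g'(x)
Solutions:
 -li(-g(x)) = C1 + 4*x


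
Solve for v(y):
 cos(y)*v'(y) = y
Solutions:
 v(y) = C1 + Integral(y/cos(y), y)


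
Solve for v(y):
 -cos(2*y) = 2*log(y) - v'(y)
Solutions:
 v(y) = C1 + 2*y*log(y) - 2*y + sin(2*y)/2


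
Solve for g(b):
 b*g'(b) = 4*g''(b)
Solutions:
 g(b) = C1 + C2*erfi(sqrt(2)*b/4)


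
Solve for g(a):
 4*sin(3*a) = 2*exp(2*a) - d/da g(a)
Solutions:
 g(a) = C1 + exp(2*a) + 4*cos(3*a)/3


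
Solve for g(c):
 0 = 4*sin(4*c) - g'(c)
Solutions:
 g(c) = C1 - cos(4*c)


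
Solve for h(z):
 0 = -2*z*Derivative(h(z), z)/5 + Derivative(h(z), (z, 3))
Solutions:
 h(z) = C1 + Integral(C2*airyai(2^(1/3)*5^(2/3)*z/5) + C3*airybi(2^(1/3)*5^(2/3)*z/5), z)


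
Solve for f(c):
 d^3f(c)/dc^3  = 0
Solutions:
 f(c) = C1 + C2*c + C3*c^2


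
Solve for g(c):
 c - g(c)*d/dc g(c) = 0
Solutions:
 g(c) = -sqrt(C1 + c^2)
 g(c) = sqrt(C1 + c^2)


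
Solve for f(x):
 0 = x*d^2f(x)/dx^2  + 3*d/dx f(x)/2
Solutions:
 f(x) = C1 + C2/sqrt(x)


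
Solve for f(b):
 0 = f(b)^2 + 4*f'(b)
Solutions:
 f(b) = 4/(C1 + b)


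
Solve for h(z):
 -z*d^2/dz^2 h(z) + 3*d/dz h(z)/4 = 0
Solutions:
 h(z) = C1 + C2*z^(7/4)


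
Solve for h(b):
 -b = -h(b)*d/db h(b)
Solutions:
 h(b) = -sqrt(C1 + b^2)
 h(b) = sqrt(C1 + b^2)


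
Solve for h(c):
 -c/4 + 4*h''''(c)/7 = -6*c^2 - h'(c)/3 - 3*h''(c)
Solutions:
 h(c) = C1 + C2*exp(21^(1/3)*c*(3 - 21^(1/3))/12)*sin(3^(1/6)*7^(1/3)*c*(7^(1/3) + 3^(2/3))/4) + C3*exp(21^(1/3)*c*(3 - 21^(1/3))/12)*cos(3^(1/6)*7^(1/3)*c*(7^(1/3) + 3^(2/3))/4) + C4*exp(-21^(1/3)*c*(3 - 21^(1/3))/6) - 6*c^3 + 1299*c^2/8 - 11691*c/4


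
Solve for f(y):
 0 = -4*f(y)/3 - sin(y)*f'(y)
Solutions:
 f(y) = C1*(cos(y) + 1)^(2/3)/(cos(y) - 1)^(2/3)


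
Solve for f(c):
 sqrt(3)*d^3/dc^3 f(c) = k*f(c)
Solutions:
 f(c) = C1*exp(3^(5/6)*c*k^(1/3)/3) + C2*exp(c*k^(1/3)*(-3^(5/6) + 3*3^(1/3)*I)/6) + C3*exp(-c*k^(1/3)*(3^(5/6) + 3*3^(1/3)*I)/6)


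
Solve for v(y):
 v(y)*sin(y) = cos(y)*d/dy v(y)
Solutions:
 v(y) = C1/cos(y)


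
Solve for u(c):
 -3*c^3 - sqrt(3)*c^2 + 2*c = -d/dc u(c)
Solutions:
 u(c) = C1 + 3*c^4/4 + sqrt(3)*c^3/3 - c^2


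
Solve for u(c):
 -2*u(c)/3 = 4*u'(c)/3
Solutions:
 u(c) = C1*exp(-c/2)


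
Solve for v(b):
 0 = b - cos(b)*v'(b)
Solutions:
 v(b) = C1 + Integral(b/cos(b), b)


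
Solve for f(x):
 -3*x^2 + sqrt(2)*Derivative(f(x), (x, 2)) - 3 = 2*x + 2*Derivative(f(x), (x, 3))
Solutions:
 f(x) = C1 + C2*x + C3*exp(sqrt(2)*x/2) + sqrt(2)*x^4/8 + x^3*(sqrt(2)/6 + 1) + x^2*(1 + 15*sqrt(2)/4)


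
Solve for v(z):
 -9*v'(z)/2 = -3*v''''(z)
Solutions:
 v(z) = C1 + C4*exp(2^(2/3)*3^(1/3)*z/2) + (C2*sin(2^(2/3)*3^(5/6)*z/4) + C3*cos(2^(2/3)*3^(5/6)*z/4))*exp(-2^(2/3)*3^(1/3)*z/4)


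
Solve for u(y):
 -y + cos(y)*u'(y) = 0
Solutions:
 u(y) = C1 + Integral(y/cos(y), y)


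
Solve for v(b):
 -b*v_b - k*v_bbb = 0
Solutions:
 v(b) = C1 + Integral(C2*airyai(b*(-1/k)^(1/3)) + C3*airybi(b*(-1/k)^(1/3)), b)


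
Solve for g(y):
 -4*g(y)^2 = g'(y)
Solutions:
 g(y) = 1/(C1 + 4*y)


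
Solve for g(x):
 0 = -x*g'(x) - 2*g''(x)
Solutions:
 g(x) = C1 + C2*erf(x/2)


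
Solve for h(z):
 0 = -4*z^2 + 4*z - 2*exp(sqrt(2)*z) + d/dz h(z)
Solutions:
 h(z) = C1 + 4*z^3/3 - 2*z^2 + sqrt(2)*exp(sqrt(2)*z)


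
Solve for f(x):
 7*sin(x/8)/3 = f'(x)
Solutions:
 f(x) = C1 - 56*cos(x/8)/3


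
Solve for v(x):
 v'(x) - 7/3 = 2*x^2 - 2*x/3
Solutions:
 v(x) = C1 + 2*x^3/3 - x^2/3 + 7*x/3


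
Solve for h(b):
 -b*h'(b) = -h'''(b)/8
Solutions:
 h(b) = C1 + Integral(C2*airyai(2*b) + C3*airybi(2*b), b)


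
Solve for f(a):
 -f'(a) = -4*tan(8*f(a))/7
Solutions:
 f(a) = -asin(C1*exp(32*a/7))/8 + pi/8
 f(a) = asin(C1*exp(32*a/7))/8


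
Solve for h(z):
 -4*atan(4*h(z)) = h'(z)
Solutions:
 Integral(1/atan(4*_y), (_y, h(z))) = C1 - 4*z


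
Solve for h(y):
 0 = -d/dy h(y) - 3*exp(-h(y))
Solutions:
 h(y) = log(C1 - 3*y)


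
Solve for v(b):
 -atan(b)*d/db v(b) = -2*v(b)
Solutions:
 v(b) = C1*exp(2*Integral(1/atan(b), b))


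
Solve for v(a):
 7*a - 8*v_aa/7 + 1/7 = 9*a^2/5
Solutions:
 v(a) = C1 + C2*a - 21*a^4/160 + 49*a^3/48 + a^2/16


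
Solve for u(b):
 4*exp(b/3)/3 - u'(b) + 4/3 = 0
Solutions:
 u(b) = C1 + 4*b/3 + 4*exp(b/3)


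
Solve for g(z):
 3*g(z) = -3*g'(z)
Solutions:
 g(z) = C1*exp(-z)


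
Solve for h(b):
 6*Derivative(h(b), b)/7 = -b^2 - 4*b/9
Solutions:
 h(b) = C1 - 7*b^3/18 - 7*b^2/27


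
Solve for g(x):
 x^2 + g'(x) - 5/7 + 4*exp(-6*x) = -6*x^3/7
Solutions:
 g(x) = C1 - 3*x^4/14 - x^3/3 + 5*x/7 + 2*exp(-6*x)/3


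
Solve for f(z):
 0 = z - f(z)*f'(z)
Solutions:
 f(z) = -sqrt(C1 + z^2)
 f(z) = sqrt(C1 + z^2)


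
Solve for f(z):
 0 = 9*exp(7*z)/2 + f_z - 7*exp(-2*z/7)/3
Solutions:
 f(z) = C1 - 9*exp(7*z)/14 - 49*exp(-2*z/7)/6


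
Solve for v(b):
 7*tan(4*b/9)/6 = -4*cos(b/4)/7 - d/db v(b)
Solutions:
 v(b) = C1 + 21*log(cos(4*b/9))/8 - 16*sin(b/4)/7


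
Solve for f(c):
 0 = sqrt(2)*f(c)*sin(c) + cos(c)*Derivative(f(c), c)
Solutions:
 f(c) = C1*cos(c)^(sqrt(2))


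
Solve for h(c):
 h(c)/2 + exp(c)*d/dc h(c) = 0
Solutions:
 h(c) = C1*exp(exp(-c)/2)


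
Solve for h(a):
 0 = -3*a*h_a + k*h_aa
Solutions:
 h(a) = C1 + C2*erf(sqrt(6)*a*sqrt(-1/k)/2)/sqrt(-1/k)


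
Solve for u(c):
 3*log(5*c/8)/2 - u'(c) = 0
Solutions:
 u(c) = C1 + 3*c*log(c)/2 - 9*c*log(2)/2 - 3*c/2 + 3*c*log(5)/2


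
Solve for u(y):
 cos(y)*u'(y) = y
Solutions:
 u(y) = C1 + Integral(y/cos(y), y)


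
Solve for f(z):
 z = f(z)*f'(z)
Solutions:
 f(z) = -sqrt(C1 + z^2)
 f(z) = sqrt(C1 + z^2)


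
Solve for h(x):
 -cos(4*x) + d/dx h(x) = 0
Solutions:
 h(x) = C1 + sin(4*x)/4


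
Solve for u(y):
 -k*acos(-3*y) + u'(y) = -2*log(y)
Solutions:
 u(y) = C1 + k*(y*acos(-3*y) + sqrt(1 - 9*y^2)/3) - 2*y*log(y) + 2*y


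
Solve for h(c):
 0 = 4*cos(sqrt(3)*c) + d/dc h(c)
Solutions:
 h(c) = C1 - 4*sqrt(3)*sin(sqrt(3)*c)/3


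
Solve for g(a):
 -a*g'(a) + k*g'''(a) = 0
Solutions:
 g(a) = C1 + Integral(C2*airyai(a*(1/k)^(1/3)) + C3*airybi(a*(1/k)^(1/3)), a)


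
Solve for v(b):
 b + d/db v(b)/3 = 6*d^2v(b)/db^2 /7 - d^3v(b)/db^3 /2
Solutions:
 v(b) = C1 + C2*exp(b*(18 - sqrt(30))/21) + C3*exp(b*(sqrt(30) + 18)/21) - 3*b^2/2 - 54*b/7


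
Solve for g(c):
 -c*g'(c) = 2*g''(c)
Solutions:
 g(c) = C1 + C2*erf(c/2)


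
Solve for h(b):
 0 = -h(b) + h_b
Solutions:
 h(b) = C1*exp(b)


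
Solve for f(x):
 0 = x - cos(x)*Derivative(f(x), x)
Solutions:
 f(x) = C1 + Integral(x/cos(x), x)


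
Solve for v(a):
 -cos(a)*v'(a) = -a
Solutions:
 v(a) = C1 + Integral(a/cos(a), a)


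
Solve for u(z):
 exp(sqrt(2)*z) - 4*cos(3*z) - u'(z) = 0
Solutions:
 u(z) = C1 + sqrt(2)*exp(sqrt(2)*z)/2 - 4*sin(3*z)/3


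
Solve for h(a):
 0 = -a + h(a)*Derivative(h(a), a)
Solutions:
 h(a) = -sqrt(C1 + a^2)
 h(a) = sqrt(C1 + a^2)


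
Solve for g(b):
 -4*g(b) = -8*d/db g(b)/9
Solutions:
 g(b) = C1*exp(9*b/2)


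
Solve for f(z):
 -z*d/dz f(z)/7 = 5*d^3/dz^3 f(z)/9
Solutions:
 f(z) = C1 + Integral(C2*airyai(-105^(2/3)*z/35) + C3*airybi(-105^(2/3)*z/35), z)


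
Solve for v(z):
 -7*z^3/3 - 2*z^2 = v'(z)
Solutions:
 v(z) = C1 - 7*z^4/12 - 2*z^3/3


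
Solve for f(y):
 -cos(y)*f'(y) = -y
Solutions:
 f(y) = C1 + Integral(y/cos(y), y)


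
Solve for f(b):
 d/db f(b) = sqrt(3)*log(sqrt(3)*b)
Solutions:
 f(b) = C1 + sqrt(3)*b*log(b) - sqrt(3)*b + sqrt(3)*b*log(3)/2


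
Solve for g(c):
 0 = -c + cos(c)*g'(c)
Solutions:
 g(c) = C1 + Integral(c/cos(c), c)


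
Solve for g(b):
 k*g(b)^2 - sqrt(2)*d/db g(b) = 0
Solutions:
 g(b) = -2/(C1 + sqrt(2)*b*k)


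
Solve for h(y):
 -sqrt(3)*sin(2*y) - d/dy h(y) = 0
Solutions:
 h(y) = C1 + sqrt(3)*cos(2*y)/2


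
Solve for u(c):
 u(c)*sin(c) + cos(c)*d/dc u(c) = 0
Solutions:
 u(c) = C1*cos(c)


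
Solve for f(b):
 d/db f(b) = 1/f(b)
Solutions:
 f(b) = -sqrt(C1 + 2*b)
 f(b) = sqrt(C1 + 2*b)


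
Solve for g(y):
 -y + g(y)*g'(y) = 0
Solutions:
 g(y) = -sqrt(C1 + y^2)
 g(y) = sqrt(C1 + y^2)


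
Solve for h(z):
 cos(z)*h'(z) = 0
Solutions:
 h(z) = C1


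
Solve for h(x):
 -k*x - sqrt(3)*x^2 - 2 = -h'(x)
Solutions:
 h(x) = C1 + k*x^2/2 + sqrt(3)*x^3/3 + 2*x


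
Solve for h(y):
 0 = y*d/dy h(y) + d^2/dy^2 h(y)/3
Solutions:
 h(y) = C1 + C2*erf(sqrt(6)*y/2)


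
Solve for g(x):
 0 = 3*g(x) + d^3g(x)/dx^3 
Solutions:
 g(x) = C3*exp(-3^(1/3)*x) + (C1*sin(3^(5/6)*x/2) + C2*cos(3^(5/6)*x/2))*exp(3^(1/3)*x/2)


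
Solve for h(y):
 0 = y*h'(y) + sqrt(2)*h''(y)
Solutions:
 h(y) = C1 + C2*erf(2^(1/4)*y/2)


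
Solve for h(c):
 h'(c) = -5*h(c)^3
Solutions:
 h(c) = -sqrt(2)*sqrt(-1/(C1 - 5*c))/2
 h(c) = sqrt(2)*sqrt(-1/(C1 - 5*c))/2


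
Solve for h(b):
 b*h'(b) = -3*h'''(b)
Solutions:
 h(b) = C1 + Integral(C2*airyai(-3^(2/3)*b/3) + C3*airybi(-3^(2/3)*b/3), b)


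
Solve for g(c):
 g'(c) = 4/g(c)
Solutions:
 g(c) = -sqrt(C1 + 8*c)
 g(c) = sqrt(C1 + 8*c)


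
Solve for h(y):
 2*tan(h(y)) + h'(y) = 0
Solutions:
 h(y) = pi - asin(C1*exp(-2*y))
 h(y) = asin(C1*exp(-2*y))


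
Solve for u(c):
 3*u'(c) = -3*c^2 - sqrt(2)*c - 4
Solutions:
 u(c) = C1 - c^3/3 - sqrt(2)*c^2/6 - 4*c/3


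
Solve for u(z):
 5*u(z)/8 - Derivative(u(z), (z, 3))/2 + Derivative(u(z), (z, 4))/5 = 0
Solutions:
 u(z) = C1*exp(z*(-sqrt(15)*sqrt(15 + 32*3^(2/3)/(sqrt(489) + 45)^(1/3) + 4*3^(1/3)*(sqrt(489) + 45)^(1/3)) + 15)/24)*sin(sqrt(30)*z*sqrt(-15 + 15*sqrt(15)/sqrt(15 + 32*3^(2/3)/(sqrt(489) + 45)^(1/3) + 4*3^(1/3)*(sqrt(489) + 45)^(1/3)) + 16*3^(2/3)/(sqrt(489) + 45)^(1/3) + 2*3^(1/3)*(sqrt(489) + 45)^(1/3))/24) + C2*exp(z*(-sqrt(15)*sqrt(15 + 32*3^(2/3)/(sqrt(489) + 45)^(1/3) + 4*3^(1/3)*(sqrt(489) + 45)^(1/3)) + 15)/24)*cos(sqrt(30)*z*sqrt(-15 + 15*sqrt(15)/sqrt(15 + 32*3^(2/3)/(sqrt(489) + 45)^(1/3) + 4*3^(1/3)*(sqrt(489) + 45)^(1/3)) + 16*3^(2/3)/(sqrt(489) + 45)^(1/3) + 2*3^(1/3)*(sqrt(489) + 45)^(1/3))/24) + C3*exp(z*(-sqrt(30)*sqrt(-2*3^(1/3)*(sqrt(489) + 45)^(1/3) - 16*3^(2/3)/(sqrt(489) + 45)^(1/3) + 15*sqrt(15)/sqrt(15 + 32*3^(2/3)/(sqrt(489) + 45)^(1/3) + 4*3^(1/3)*(sqrt(489) + 45)^(1/3)) + 15) + 15 + sqrt(15)*sqrt(15 + 32*3^(2/3)/(sqrt(489) + 45)^(1/3) + 4*3^(1/3)*(sqrt(489) + 45)^(1/3)))/24) + C4*exp(z*(sqrt(30)*sqrt(-2*3^(1/3)*(sqrt(489) + 45)^(1/3) - 16*3^(2/3)/(sqrt(489) + 45)^(1/3) + 15*sqrt(15)/sqrt(15 + 32*3^(2/3)/(sqrt(489) + 45)^(1/3) + 4*3^(1/3)*(sqrt(489) + 45)^(1/3)) + 15) + 15 + sqrt(15)*sqrt(15 + 32*3^(2/3)/(sqrt(489) + 45)^(1/3) + 4*3^(1/3)*(sqrt(489) + 45)^(1/3)))/24)


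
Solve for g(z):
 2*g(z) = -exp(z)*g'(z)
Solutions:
 g(z) = C1*exp(2*exp(-z))


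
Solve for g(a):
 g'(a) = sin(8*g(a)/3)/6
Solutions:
 -a/6 + 3*log(cos(8*g(a)/3) - 1)/16 - 3*log(cos(8*g(a)/3) + 1)/16 = C1


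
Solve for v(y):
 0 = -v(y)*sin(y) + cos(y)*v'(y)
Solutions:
 v(y) = C1/cos(y)


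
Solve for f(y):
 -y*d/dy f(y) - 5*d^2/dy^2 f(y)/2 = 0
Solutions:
 f(y) = C1 + C2*erf(sqrt(5)*y/5)


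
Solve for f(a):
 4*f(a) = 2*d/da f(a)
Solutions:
 f(a) = C1*exp(2*a)


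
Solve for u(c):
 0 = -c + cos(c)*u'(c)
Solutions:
 u(c) = C1 + Integral(c/cos(c), c)


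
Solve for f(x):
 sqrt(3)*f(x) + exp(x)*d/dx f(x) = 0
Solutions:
 f(x) = C1*exp(sqrt(3)*exp(-x))


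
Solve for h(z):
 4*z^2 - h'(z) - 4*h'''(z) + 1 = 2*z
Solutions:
 h(z) = C1 + C2*sin(z/2) + C3*cos(z/2) + 4*z^3/3 - z^2 - 31*z


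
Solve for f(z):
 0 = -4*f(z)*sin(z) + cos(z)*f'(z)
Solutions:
 f(z) = C1/cos(z)^4


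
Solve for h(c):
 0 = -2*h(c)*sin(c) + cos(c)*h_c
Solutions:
 h(c) = C1/cos(c)^2


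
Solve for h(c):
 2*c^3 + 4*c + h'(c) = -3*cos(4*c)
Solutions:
 h(c) = C1 - c^4/2 - 2*c^2 - 3*sin(4*c)/4


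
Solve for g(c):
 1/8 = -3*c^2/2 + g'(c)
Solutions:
 g(c) = C1 + c^3/2 + c/8


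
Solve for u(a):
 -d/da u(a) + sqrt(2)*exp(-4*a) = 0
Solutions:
 u(a) = C1 - sqrt(2)*exp(-4*a)/4


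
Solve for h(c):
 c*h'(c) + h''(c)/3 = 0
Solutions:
 h(c) = C1 + C2*erf(sqrt(6)*c/2)


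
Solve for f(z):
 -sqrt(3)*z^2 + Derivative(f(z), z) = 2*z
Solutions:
 f(z) = C1 + sqrt(3)*z^3/3 + z^2


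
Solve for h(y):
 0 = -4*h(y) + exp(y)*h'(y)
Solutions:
 h(y) = C1*exp(-4*exp(-y))


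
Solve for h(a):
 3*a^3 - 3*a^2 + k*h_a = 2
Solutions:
 h(a) = C1 - 3*a^4/(4*k) + a^3/k + 2*a/k


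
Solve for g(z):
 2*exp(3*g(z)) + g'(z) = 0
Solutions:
 g(z) = log((-3^(2/3) - 3*3^(1/6)*I)*(1/(C1 + 2*z))^(1/3)/6)
 g(z) = log((-3^(2/3) + 3*3^(1/6)*I)*(1/(C1 + 2*z))^(1/3)/6)
 g(z) = log(1/(C1 + 6*z))/3


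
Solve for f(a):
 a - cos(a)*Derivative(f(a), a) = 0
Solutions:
 f(a) = C1 + Integral(a/cos(a), a)


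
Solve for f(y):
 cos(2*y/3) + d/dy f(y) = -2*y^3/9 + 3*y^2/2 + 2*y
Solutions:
 f(y) = C1 - y^4/18 + y^3/2 + y^2 - 3*sin(2*y/3)/2


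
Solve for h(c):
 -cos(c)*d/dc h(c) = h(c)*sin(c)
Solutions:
 h(c) = C1*cos(c)


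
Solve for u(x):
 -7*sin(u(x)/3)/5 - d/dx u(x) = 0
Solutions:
 7*x/5 + 3*log(cos(u(x)/3) - 1)/2 - 3*log(cos(u(x)/3) + 1)/2 = C1


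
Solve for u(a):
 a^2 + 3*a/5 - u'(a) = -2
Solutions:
 u(a) = C1 + a^3/3 + 3*a^2/10 + 2*a


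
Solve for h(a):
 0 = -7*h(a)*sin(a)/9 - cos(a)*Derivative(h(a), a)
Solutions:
 h(a) = C1*cos(a)^(7/9)


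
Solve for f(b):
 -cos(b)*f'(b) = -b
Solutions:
 f(b) = C1 + Integral(b/cos(b), b)


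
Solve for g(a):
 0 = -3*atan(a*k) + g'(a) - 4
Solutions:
 g(a) = C1 + 4*a + 3*Piecewise((a*atan(a*k) - log(a^2*k^2 + 1)/(2*k), Ne(k, 0)), (0, True))


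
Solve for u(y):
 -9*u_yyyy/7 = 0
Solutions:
 u(y) = C1 + C2*y + C3*y^2 + C4*y^3


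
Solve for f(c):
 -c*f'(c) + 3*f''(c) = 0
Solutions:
 f(c) = C1 + C2*erfi(sqrt(6)*c/6)


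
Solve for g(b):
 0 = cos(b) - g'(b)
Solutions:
 g(b) = C1 + sin(b)


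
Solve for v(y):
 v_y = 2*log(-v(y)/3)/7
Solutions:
 -7*Integral(1/(log(-_y) - log(3)), (_y, v(y)))/2 = C1 - y


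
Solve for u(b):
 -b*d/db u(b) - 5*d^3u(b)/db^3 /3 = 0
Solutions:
 u(b) = C1 + Integral(C2*airyai(-3^(1/3)*5^(2/3)*b/5) + C3*airybi(-3^(1/3)*5^(2/3)*b/5), b)


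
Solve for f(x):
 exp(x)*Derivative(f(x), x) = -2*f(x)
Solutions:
 f(x) = C1*exp(2*exp(-x))


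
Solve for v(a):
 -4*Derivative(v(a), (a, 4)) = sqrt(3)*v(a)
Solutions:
 v(a) = (C1*sin(3^(1/8)*a/2) + C2*cos(3^(1/8)*a/2))*exp(-3^(1/8)*a/2) + (C3*sin(3^(1/8)*a/2) + C4*cos(3^(1/8)*a/2))*exp(3^(1/8)*a/2)


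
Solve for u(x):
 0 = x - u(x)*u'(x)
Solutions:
 u(x) = -sqrt(C1 + x^2)
 u(x) = sqrt(C1 + x^2)


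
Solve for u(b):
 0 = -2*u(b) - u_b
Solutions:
 u(b) = C1*exp(-2*b)


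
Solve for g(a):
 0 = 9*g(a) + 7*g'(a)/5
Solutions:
 g(a) = C1*exp(-45*a/7)


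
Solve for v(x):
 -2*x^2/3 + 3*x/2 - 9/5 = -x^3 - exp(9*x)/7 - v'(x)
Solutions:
 v(x) = C1 - x^4/4 + 2*x^3/9 - 3*x^2/4 + 9*x/5 - exp(9*x)/63


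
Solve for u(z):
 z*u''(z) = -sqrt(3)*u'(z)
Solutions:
 u(z) = C1 + C2*z^(1 - sqrt(3))


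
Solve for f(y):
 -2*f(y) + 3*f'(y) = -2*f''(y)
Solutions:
 f(y) = C1*exp(-2*y) + C2*exp(y/2)


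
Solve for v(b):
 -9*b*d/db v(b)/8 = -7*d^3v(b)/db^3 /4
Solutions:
 v(b) = C1 + Integral(C2*airyai(42^(2/3)*b/14) + C3*airybi(42^(2/3)*b/14), b)


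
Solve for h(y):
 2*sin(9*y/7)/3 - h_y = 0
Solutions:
 h(y) = C1 - 14*cos(9*y/7)/27


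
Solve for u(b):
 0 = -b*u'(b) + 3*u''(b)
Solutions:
 u(b) = C1 + C2*erfi(sqrt(6)*b/6)


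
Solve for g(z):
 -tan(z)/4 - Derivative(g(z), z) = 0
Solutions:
 g(z) = C1 + log(cos(z))/4


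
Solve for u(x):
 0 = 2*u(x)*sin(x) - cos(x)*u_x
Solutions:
 u(x) = C1/cos(x)^2


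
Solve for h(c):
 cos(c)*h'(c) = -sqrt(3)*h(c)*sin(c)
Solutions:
 h(c) = C1*cos(c)^(sqrt(3))


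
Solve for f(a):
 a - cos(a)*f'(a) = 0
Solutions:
 f(a) = C1 + Integral(a/cos(a), a)


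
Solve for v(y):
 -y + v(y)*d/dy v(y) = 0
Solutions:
 v(y) = -sqrt(C1 + y^2)
 v(y) = sqrt(C1 + y^2)


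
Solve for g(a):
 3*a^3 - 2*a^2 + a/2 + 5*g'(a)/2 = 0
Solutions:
 g(a) = C1 - 3*a^4/10 + 4*a^3/15 - a^2/10
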